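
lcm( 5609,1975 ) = 140225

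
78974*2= 157948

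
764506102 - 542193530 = 222312572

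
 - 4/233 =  - 1 + 229/233 = - 0.02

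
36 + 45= 81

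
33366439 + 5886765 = 39253204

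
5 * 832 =4160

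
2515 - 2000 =515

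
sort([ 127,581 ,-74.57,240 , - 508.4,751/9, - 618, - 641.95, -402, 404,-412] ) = [ - 641.95, - 618, - 508.4, - 412 , - 402,-74.57,751/9 , 127, 240, 404,581]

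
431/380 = 431/380 = 1.13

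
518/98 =37/7 =5.29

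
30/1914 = 5/319 = 0.02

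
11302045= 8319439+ 2982606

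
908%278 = 74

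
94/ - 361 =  - 1  +  267/361 = - 0.26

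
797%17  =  15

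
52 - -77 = 129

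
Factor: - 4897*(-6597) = 32305509 = 3^2*59^1*83^1*733^1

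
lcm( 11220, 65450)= 392700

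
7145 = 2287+4858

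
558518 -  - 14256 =572774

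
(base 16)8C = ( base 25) 5F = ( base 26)5a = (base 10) 140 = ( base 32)4C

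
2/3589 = 2/3589=0.00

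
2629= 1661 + 968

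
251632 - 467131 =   -  215499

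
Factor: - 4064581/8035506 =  - 2^(-1 )*3^( - 2)*17^1* 373^1*641^1*446417^( - 1)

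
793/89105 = 793/89105 = 0.01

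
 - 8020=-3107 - 4913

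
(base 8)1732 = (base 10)986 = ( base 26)1bo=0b1111011010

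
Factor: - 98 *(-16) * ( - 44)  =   -2^7*7^2 * 11^1 =-68992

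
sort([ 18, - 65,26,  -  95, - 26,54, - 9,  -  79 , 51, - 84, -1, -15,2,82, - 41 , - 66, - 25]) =[-95,-84 ,  -  79,  -  66, - 65, - 41 ,  -  26 ,  -  25, - 15,-9,  -  1,2,18, 26,51,54, 82]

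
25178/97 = 259 + 55/97 = 259.57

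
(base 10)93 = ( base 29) 36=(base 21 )49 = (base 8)135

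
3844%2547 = 1297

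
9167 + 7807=16974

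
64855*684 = 44360820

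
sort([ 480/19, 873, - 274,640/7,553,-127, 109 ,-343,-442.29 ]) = [ - 442.29,- 343,- 274, - 127,480/19,  640/7,109, 553, 873]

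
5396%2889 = 2507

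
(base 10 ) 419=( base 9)515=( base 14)21D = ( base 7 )1136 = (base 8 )643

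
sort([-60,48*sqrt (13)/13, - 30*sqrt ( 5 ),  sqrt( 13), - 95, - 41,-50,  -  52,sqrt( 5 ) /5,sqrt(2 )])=[-95, - 30 * sqrt(5 ),-60, - 52, - 50, - 41,sqrt(5) /5,sqrt(2 ),sqrt( 13 ),48*sqrt(13 ) /13] 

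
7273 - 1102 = 6171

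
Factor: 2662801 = 277^1*9613^1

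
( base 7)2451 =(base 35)q8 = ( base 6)4130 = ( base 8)1626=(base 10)918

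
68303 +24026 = 92329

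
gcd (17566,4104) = 2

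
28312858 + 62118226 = 90431084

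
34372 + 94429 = 128801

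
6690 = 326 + 6364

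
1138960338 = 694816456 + 444143882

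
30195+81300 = 111495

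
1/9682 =1/9682 = 0.00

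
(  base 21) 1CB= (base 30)NE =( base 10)704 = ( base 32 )m0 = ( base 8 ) 1300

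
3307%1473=361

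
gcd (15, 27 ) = 3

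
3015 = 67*45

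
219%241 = 219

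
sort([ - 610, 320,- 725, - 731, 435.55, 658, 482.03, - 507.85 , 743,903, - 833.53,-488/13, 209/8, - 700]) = [ - 833.53, - 731, - 725,-700, - 610, - 507.85, - 488/13,209/8,320,  435.55, 482.03, 658, 743, 903]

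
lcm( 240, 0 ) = 0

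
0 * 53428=0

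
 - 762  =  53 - 815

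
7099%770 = 169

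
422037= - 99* ( - 4263 )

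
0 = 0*4396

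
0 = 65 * 0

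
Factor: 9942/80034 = 1657^1 * 13339^(-1) =1657/13339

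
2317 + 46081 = 48398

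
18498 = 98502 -80004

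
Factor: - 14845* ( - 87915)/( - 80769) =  - 435032725/26923 = -  5^2* 13^( - 1)*19^(-1) * 109^ ( - 1)*2969^1*5861^1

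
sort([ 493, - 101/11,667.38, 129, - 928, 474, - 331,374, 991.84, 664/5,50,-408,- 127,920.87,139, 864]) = [  -  928, - 408,- 331,  -  127, -101/11 , 50,129, 664/5, 139, 374,  474, 493, 667.38, 864,920.87, 991.84 ] 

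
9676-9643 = 33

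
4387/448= 4387/448 = 9.79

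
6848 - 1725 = 5123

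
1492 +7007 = 8499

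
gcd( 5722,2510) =2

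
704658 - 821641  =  - 116983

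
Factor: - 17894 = -2^1 *23^1 * 389^1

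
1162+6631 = 7793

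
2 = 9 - 7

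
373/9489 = 373/9489 = 0.04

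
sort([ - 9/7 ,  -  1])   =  [ - 9/7,-1]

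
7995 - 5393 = 2602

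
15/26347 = 15/26347 = 0.00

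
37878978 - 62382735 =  - 24503757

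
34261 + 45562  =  79823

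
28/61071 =28/61071= 0.00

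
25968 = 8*3246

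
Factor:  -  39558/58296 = -19/28 = - 2^(-2) * 7^(  -  1)*19^1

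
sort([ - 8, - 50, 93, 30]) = [ - 50,-8,  30,93 ]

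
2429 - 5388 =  - 2959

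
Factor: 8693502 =2^1*3^1*379^1*3823^1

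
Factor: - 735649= - 735649^1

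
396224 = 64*6191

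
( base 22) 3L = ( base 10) 87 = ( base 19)4B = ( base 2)1010111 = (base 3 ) 10020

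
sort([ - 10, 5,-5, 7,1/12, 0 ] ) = [ - 10, - 5,0, 1/12, 5,  7 ]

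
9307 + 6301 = 15608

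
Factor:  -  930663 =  - 3^3* 34469^1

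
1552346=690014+862332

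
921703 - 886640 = 35063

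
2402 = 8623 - 6221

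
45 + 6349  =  6394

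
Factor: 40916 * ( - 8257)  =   - 2^2*23^1*53^1 * 193^1 * 359^1 = -337843412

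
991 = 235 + 756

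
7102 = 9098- 1996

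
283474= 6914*41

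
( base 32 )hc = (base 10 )556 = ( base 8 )1054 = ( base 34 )gc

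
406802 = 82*4961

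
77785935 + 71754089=149540024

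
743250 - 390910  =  352340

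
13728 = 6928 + 6800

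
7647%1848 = 255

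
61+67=128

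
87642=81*1082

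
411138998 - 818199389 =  - 407060391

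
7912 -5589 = 2323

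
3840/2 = 1920 =1920.00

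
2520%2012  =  508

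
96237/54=10693/6=1782.17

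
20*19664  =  393280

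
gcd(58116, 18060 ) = 12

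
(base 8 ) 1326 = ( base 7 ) 2055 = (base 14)39C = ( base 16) 2d6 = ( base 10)726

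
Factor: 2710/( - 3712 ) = - 1355/1856 = -2^(-6) *5^1*  29^ (-1)*271^1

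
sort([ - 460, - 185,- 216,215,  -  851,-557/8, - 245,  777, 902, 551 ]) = [-851, -460, - 245,- 216, - 185, - 557/8, 215, 551, 777, 902 ]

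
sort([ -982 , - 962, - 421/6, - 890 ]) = [ - 982, - 962 ,-890, - 421/6]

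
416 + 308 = 724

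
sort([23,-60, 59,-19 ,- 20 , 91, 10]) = [  -  60,-20,  -  19, 10,  23,  59,  91] 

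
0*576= 0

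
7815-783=7032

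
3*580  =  1740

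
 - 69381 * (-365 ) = 25324065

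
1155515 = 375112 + 780403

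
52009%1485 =34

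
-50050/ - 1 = 50050 +0/1= 50050.00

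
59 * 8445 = 498255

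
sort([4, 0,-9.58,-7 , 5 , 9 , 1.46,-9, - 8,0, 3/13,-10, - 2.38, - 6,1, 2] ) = [-10,-9.58,- 9, - 8,  -  7,-6, -2.38 , 0,0,  3/13,  1, 1.46, 2, 4,  5,9] 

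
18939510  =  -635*(-29826)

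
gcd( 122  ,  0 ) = 122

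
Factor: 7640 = 2^3*5^1*191^1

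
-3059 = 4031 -7090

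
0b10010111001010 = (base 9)14238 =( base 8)22712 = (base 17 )1g81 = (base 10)9674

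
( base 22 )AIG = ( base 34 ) 4IG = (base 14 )1CB2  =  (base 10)5252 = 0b1010010000100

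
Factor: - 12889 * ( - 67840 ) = 874389760=   2^8 * 5^1*53^1*12889^1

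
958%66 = 34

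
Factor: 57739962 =2^1*3^1*7^1*1374761^1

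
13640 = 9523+4117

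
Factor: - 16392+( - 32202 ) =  - 48594 =- 2^1 * 3^1 * 7^1*13^1 * 89^1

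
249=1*249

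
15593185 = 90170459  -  74577274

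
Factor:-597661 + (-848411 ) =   -  2^3*3^1*89^1*677^1 = -1446072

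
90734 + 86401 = 177135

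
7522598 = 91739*82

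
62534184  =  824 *75891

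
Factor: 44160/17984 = 690/281 = 2^1*3^1*5^1*23^1*281^(  -  1) 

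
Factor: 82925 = 5^2*31^1*107^1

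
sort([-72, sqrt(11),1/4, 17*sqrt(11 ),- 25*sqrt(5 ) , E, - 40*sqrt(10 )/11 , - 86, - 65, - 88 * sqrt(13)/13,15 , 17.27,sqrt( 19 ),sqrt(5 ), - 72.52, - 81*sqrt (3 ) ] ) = [  -  81*sqrt (3), - 86,  -  72.52, - 72, - 65, - 25*sqrt( 5),-88  *  sqrt(13)/13 , - 40*sqrt(10)/11, 1/4,sqrt( 5 ), E, sqrt(11 ),sqrt( 19) , 15, 17.27,17*sqrt (11)]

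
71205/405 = 175 + 22/27=175.81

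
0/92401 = 0 = 0.00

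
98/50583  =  98/50583= 0.00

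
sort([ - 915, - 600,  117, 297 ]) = [ - 915, - 600, 117, 297 ] 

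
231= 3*77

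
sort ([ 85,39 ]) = [ 39, 85]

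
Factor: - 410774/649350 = -427/675 = - 3^(-3 )*5^(- 2 )*7^1 * 61^1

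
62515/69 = 62515/69 = 906.01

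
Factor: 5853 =3^1*1951^1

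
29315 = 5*5863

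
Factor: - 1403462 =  - 2^1*701731^1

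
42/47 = 42/47=0.89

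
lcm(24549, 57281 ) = 171843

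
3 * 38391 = 115173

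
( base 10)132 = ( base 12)b0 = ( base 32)44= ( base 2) 10000100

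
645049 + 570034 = 1215083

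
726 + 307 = 1033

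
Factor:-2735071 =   -  47^1*58193^1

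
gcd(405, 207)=9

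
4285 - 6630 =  - 2345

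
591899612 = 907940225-316040613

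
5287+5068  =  10355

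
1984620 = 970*2046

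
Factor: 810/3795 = 2^1*3^3*11^( - 1)* 23^( - 1) = 54/253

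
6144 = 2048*3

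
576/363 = 192/121 = 1.59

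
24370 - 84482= - 60112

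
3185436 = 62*51378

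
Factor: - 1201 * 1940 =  - 2^2 * 5^1*97^1*1201^1  =  -2329940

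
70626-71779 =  - 1153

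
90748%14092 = 6196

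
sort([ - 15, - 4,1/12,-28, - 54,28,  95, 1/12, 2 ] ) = [ - 54 , - 28, -15, - 4, 1/12,  1/12, 2,28, 95]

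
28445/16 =1777 + 13/16 = 1777.81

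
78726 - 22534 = 56192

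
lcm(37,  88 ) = 3256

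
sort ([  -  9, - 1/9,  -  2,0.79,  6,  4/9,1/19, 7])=[ - 9, - 2, -1/9, 1/19,4/9, 0.79, 6, 7]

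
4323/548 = 7 + 487/548=7.89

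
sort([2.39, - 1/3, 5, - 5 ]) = [ - 5, - 1/3, 2.39 , 5 ]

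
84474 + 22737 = 107211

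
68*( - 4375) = -297500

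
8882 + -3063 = 5819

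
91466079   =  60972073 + 30494006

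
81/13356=9/1484=0.01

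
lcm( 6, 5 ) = 30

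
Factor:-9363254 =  -2^1*23^1*203549^1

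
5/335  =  1/67=   0.01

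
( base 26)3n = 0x65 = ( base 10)101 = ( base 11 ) 92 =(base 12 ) 85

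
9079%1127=63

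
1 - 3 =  - 2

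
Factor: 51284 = 2^2  *12821^1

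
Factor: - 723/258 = -2^(-1 )*43^( - 1)*241^1 = - 241/86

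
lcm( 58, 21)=1218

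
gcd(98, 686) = 98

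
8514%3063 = 2388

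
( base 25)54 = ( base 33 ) 3U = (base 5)1004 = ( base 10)129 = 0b10000001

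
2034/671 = 3 + 21/671  =  3.03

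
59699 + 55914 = 115613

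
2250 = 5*450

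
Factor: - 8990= - 2^1 * 5^1*29^1*31^1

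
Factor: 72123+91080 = 3^1 * 54401^1= 163203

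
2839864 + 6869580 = 9709444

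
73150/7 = 10450 =10450.00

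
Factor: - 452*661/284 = - 71^(-1)*113^1*661^1 = - 74693/71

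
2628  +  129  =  2757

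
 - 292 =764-1056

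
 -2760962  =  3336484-6097446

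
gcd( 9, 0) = 9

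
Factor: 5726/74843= 2^1*7^1*409^1*74843^(-1)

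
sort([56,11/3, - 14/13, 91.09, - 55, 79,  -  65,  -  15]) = [ - 65, - 55, - 15, - 14/13,11/3,56,79, 91.09] 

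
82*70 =5740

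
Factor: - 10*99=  - 990 = - 2^1*3^2*5^1 *11^1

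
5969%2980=9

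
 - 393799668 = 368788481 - 762588149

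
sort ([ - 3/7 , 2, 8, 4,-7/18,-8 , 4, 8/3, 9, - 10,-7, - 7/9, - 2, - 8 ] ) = [- 10,- 8, - 8, - 7,  -  2 , - 7/9,-3/7,-7/18, 2, 8/3 , 4,4,8, 9]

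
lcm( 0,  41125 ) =0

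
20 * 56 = 1120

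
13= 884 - 871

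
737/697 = 737/697 =1.06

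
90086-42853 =47233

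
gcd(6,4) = 2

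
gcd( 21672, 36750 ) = 42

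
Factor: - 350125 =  - 5^3*2801^1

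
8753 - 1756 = 6997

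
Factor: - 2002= - 2^1*7^1* 11^1  *  13^1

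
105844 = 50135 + 55709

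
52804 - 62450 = -9646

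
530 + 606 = 1136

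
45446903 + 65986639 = 111433542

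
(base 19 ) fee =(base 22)bgj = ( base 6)42211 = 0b1011000111111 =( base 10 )5695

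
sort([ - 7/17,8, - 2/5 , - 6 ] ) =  [-6,-7/17, - 2/5, 8]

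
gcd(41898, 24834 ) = 6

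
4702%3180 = 1522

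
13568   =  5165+8403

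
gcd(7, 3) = 1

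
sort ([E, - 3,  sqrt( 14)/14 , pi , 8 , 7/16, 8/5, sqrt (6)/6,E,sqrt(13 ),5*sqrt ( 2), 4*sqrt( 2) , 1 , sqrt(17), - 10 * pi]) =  [  -  10*pi,  -  3 , sqrt( 14) /14,  sqrt( 6 ) /6, 7/16,  1 , 8/5  ,  E,  E,pi , sqrt(13),sqrt (17),4  *sqrt (2),  5  *  sqrt( 2) , 8] 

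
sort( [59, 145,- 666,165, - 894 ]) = [  -  894, - 666,59 , 145, 165] 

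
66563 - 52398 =14165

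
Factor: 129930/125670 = 61/59=59^( - 1)*61^1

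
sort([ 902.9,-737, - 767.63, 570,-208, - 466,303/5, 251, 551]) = [ - 767.63, - 737, - 466, - 208, 303/5 , 251, 551,570,902.9]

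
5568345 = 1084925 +4483420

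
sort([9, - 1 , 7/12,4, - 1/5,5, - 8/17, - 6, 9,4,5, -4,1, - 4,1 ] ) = [ -6 , - 4, - 4, - 1, - 8/17 ,  -  1/5, 7/12 , 1,1, 4,  4,5, 5,9, 9]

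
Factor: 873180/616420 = 3^4*11^1*17^( - 1)*37^ ( - 1 ) = 891/629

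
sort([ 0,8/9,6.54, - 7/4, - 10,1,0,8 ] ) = [-10,-7/4, 0,0, 8/9,1,6.54  ,  8 ] 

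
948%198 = 156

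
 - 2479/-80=2479/80 = 30.99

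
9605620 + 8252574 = 17858194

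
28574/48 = 595 + 7/24  =  595.29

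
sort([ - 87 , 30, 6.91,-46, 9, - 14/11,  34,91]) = [ - 87, -46,  -  14/11, 6.91,9, 30, 34,91] 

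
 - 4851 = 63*( - 77)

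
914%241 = 191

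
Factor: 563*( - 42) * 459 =  -  10853514 =- 2^1*3^4*7^1*17^1*563^1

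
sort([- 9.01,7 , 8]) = [ - 9.01, 7 , 8]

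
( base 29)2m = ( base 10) 80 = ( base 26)32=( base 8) 120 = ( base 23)3B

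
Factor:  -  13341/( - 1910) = 2^(-1) * 3^1*5^( - 1)*191^(  -  1) *4447^1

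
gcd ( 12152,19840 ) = 248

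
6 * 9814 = 58884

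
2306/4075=2306/4075 = 0.57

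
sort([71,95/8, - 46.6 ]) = [ - 46.6,95/8, 71]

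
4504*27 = 121608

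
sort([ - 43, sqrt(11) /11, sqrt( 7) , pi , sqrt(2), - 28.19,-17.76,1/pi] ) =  [-43, - 28.19,  -  17.76,sqrt(11 )/11,1/pi,sqrt ( 2) , sqrt ( 7),pi]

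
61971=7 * 8853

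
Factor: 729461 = 31^1  *23531^1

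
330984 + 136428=467412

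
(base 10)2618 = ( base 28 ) 39E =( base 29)338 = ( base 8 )5072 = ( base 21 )5je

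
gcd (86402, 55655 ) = 1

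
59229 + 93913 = 153142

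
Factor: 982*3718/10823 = 3651076/10823 = 2^2*11^1*13^2 * 79^( - 1)*137^( - 1) *491^1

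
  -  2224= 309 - 2533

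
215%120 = 95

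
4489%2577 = 1912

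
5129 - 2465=2664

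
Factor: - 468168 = - 2^3*3^1*19507^1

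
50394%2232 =1290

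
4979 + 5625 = 10604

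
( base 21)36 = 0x45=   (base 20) 39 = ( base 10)69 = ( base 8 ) 105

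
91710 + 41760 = 133470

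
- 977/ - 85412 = 977/85412 = 0.01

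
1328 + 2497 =3825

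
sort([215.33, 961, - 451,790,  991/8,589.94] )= [-451, 991/8,  215.33,589.94,790,961]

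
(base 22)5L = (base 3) 11212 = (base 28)4J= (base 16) 83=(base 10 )131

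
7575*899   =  6809925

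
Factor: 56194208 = 2^5 *7^1*250867^1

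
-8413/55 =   -  153+2/55 = - 152.96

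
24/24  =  1 = 1.00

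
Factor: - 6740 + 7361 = 621= 3^3*23^1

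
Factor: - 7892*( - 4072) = 32136224 = 2^5*509^1*1973^1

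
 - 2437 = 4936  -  7373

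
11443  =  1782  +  9661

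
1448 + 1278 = 2726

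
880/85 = 176/17  =  10.35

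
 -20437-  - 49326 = 28889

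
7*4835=33845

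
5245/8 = 655 + 5/8 = 655.62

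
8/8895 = 8/8895=0.00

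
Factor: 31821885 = 3^2*5^1 * 707153^1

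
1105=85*13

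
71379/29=71379/29 =2461.34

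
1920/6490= 192/649  =  0.30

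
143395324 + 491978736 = 635374060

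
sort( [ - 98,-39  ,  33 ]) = [ - 98, - 39, 33]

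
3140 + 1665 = 4805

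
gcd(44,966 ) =2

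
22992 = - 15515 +38507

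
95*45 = 4275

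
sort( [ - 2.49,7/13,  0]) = [ - 2.49, 0, 7/13 ] 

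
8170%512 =490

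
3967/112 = 35+47/112 = 35.42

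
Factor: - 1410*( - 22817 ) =32171970  =  2^1*3^1*5^1*47^1* 22817^1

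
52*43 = 2236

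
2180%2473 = 2180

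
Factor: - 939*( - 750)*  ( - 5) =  - 3521250 = -2^1*3^2 * 5^4*313^1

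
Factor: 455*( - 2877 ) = - 1309035 = -3^1* 5^1*7^2*13^1*137^1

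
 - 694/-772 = 347/386 = 0.90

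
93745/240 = 18749/48 = 390.60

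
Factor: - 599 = -599^1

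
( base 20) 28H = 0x3d1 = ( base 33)TK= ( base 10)977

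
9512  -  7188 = 2324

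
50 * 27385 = 1369250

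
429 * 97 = 41613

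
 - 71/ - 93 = 71/93 = 0.76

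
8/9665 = 8/9665 = 0.00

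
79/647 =79/647 = 0.12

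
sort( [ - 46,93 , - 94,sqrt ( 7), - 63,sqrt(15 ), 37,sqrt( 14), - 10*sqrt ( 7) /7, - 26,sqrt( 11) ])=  [ - 94, - 63, - 46, - 26,-10*sqrt(7)/7, sqrt( 7 ),  sqrt( 11),sqrt( 14 ), sqrt (15), 37, 93 ] 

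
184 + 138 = 322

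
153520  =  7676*20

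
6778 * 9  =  61002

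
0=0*224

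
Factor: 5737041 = 3^3 *17^1*29^1* 431^1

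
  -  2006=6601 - 8607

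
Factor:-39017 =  - 11^1*3547^1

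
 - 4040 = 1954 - 5994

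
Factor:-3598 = -2^1*7^1*257^1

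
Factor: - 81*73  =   - 3^4*73^1 = - 5913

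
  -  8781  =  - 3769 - 5012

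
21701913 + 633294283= 654996196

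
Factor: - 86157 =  - 3^3*3191^1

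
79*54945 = 4340655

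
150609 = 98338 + 52271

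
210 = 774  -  564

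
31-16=15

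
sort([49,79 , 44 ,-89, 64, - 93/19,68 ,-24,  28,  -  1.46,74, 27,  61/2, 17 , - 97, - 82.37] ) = [-97,-89, - 82.37, - 24, - 93/19,  -  1.46,17,27, 28,  61/2,  44,  49,64, 68, 74,  79 ] 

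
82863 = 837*99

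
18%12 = 6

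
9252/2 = 4626 = 4626.00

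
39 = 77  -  38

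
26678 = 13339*2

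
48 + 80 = 128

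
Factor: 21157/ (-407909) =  - 41^( - 1)*9949^( - 1)*21157^1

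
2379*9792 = 23295168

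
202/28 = 7 + 3/14 = 7.21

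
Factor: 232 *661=2^3*29^1*661^1  =  153352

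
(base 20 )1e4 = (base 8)1254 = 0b1010101100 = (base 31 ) M2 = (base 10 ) 684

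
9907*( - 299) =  - 2962193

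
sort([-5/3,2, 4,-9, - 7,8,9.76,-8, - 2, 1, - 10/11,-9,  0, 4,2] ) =[ - 9, - 9, - 8, - 7, - 2, - 5/3, - 10/11, 0, 1,2,2, 4,4,8, 9.76]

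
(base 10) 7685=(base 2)1111000000101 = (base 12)4545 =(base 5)221220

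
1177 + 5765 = 6942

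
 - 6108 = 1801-7909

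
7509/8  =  7509/8 = 938.62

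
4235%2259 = 1976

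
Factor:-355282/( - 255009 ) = 2^1*3^( - 1)*167^( - 1 )*349^1 =698/501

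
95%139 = 95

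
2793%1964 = 829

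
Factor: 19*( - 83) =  - 19^1* 83^1 = - 1577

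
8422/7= 1203  +  1/7 = 1203.14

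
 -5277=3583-8860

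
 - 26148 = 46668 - 72816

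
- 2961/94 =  - 32+1/2 = - 31.50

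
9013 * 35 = 315455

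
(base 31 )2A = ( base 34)24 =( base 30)2C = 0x48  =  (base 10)72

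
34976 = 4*8744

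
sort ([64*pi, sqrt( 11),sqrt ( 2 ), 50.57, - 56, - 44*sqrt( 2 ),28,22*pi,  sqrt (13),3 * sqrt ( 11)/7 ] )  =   [ - 44*sqrt(2 ), - 56, sqrt( 2),3*sqrt(11 )/7  ,  sqrt (11), sqrt( 13 ), 28,50.57, 22*pi, 64*pi]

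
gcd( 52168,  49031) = 1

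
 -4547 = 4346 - 8893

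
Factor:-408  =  - 2^3 * 3^1*17^1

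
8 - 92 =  - 84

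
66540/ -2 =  - 33270/1 = - 33270.00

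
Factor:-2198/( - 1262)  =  7^1*157^1*631^ ( - 1) = 1099/631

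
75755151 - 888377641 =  - 812622490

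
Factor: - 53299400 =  - 2^3*5^2*7^1 * 11^1*3461^1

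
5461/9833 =5461/9833 = 0.56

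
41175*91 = 3746925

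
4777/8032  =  4777/8032 = 0.59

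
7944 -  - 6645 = 14589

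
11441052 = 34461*332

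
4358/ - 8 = -2179/4 = - 544.75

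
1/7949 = 1/7949 = 0.00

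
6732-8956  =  - 2224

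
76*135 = 10260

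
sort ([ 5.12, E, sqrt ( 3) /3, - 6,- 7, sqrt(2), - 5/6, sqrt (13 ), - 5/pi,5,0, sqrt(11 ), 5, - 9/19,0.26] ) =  [ - 7,-6, - 5/pi, - 5/6, - 9/19, 0, 0.26, sqrt(3 ) /3,  sqrt( 2),E, sqrt( 11), sqrt( 13 ) , 5, 5, 5.12 ]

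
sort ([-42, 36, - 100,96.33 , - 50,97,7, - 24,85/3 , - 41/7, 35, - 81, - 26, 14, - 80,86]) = [ - 100 , - 81,-80, - 50, - 42,- 26, - 24, - 41/7,7 , 14, 85/3, 35, 36,86,96.33,97] 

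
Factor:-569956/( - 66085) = 2^2* 5^(  -  1 )*89^1*1601^1*13217^( - 1)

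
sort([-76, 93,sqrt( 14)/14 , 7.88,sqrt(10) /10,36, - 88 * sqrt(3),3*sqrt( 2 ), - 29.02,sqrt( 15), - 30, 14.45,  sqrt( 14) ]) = [ - 88  *  sqrt(3), - 76, - 30, -29.02, sqrt(14)/14, sqrt( 10 ) /10,sqrt ( 14),  sqrt (15 ), 3*sqrt(2),7.88,14.45,36,93]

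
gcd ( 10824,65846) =902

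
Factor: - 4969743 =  - 3^1 * 857^1*1933^1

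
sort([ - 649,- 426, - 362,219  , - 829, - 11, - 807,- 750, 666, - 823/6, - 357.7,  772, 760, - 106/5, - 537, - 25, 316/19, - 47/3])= [ - 829, - 807, - 750, - 649, - 537, - 426,-362, -357.7 ,  -  823/6,-25, - 106/5,-47/3, - 11,316/19, 219,  666,760, 772] 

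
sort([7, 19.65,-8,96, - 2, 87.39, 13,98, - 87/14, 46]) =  [ - 8, - 87/14, - 2, 7, 13, 19.65, 46,  87.39, 96, 98]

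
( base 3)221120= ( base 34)KA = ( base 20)1ea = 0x2B2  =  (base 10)690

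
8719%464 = 367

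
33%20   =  13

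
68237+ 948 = 69185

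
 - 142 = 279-421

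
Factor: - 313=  - 313^1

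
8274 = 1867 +6407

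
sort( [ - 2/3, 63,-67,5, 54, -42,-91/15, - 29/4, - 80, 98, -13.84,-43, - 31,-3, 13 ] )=[ - 80, - 67,-43,-42,- 31,-13.84, - 29/4, - 91/15,-3,- 2/3, 5, 13 , 54, 63,98]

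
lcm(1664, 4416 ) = 114816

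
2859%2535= 324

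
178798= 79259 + 99539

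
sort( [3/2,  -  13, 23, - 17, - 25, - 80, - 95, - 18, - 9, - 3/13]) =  [ - 95, - 80, - 25, - 18, - 17, - 13 , - 9, - 3/13, 3/2, 23]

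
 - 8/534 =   -  4/267 = - 0.01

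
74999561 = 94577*793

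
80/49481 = 80/49481 = 0.00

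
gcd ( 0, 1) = 1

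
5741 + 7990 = 13731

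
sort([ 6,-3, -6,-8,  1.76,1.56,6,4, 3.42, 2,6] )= [ - 8  ,- 6, -3, 1.56,1.76,2, 3.42, 4,6, 6 , 6] 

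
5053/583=5053/583= 8.67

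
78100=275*284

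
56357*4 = 225428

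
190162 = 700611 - 510449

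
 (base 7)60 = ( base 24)1I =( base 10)42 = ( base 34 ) 18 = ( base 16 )2a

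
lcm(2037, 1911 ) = 185367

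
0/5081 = 0 = 0.00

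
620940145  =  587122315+33817830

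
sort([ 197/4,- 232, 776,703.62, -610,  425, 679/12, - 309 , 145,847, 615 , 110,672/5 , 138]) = [ - 610,-309, - 232,197/4 , 679/12 , 110, 672/5, 138, 145,425,615, 703.62, 776, 847]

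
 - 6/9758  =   - 1+4876/4879 = - 0.00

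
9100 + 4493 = 13593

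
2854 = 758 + 2096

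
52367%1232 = 623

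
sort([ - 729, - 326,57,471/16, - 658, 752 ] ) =[ - 729, - 658,-326,471/16,57,752]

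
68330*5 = 341650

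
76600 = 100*766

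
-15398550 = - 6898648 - 8499902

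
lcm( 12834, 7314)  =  680202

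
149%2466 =149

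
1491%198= 105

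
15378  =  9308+6070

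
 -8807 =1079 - 9886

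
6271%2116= 2039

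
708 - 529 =179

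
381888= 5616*68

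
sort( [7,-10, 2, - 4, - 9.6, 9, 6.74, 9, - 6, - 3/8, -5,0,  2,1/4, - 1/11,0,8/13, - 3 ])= [ - 10, - 9.6, - 6, - 5, -4, - 3, - 3/8, - 1/11, 0,0 , 1/4,8/13,2,2, 6.74,7, 9, 9 ]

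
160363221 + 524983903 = 685347124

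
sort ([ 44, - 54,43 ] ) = [-54, 43, 44] 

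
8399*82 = 688718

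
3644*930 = 3388920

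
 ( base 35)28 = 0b1001110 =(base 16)4E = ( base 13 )60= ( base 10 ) 78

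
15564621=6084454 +9480167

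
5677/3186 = 5677/3186= 1.78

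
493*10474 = 5163682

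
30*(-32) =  - 960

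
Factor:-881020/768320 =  - 899/784 = - 2^(-4) * 7^(-2) * 29^1 * 31^1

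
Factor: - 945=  - 3^3 * 5^1 * 7^1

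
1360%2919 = 1360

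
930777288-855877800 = 74899488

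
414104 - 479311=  - 65207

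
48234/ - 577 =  - 84 + 234/577 = -83.59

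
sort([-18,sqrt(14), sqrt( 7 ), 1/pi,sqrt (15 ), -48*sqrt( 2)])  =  [  -  48 *sqrt(2), - 18,  1/pi, sqrt( 7), sqrt( 14), sqrt( 15 )]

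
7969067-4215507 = 3753560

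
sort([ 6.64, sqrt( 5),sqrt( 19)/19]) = [ sqrt( 19) /19, sqrt( 5), 6.64] 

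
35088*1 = 35088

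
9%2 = 1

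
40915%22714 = 18201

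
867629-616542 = 251087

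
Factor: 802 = 2^1*  401^1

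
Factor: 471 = 3^1*157^1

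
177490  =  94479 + 83011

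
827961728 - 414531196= 413430532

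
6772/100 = 1693/25 = 67.72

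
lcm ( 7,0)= 0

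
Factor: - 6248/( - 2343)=8/3 = 2^3*3^(- 1)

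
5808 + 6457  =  12265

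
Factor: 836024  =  2^3*7^1  *14929^1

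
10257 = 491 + 9766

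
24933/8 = 3116 + 5/8 = 3116.62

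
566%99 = 71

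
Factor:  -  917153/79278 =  - 2^( - 1)*3^( - 1 ) * 73^( - 1)*181^( - 1 )*917153^1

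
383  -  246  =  137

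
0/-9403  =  0/1 = -0.00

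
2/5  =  2/5 = 0.40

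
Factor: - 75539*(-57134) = 4315845226 = 2^1*7^2*11^1*53^1 *75539^1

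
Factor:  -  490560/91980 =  - 2^4 * 3^ ( -1 ) = -16/3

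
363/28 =363/28 = 12.96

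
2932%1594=1338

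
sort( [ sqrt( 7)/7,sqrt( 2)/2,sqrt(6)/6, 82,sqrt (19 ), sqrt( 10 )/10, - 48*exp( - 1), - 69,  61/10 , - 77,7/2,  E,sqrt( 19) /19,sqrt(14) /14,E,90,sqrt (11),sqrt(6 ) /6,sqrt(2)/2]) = [ - 77, - 69, - 48 * exp( - 1),sqrt(19)/19, sqrt(14) /14,sqrt( 10)/10,sqrt( 7) /7,sqrt( 6 ) /6,sqrt (6)/6,sqrt( 2)/2, sqrt( 2) /2,E, E,sqrt( 11), 7/2, sqrt ( 19 ),61/10,82, 90 ] 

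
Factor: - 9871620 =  - 2^2*3^1*5^1*11^1 * 14957^1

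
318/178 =159/89 = 1.79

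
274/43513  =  274/43513 = 0.01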